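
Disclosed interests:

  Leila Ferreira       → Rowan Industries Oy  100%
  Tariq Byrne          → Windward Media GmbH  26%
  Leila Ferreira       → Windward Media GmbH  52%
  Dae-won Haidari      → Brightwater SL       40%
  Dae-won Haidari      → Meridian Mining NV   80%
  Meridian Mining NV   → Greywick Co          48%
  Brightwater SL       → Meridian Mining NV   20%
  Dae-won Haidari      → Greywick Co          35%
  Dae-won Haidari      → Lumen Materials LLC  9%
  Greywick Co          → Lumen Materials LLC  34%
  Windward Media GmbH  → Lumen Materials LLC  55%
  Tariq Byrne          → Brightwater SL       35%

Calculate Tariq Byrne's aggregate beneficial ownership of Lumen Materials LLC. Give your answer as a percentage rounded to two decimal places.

Tariq reaches Lumen along 2 paths.
Via Brightwater → Meridian → Greywick: 35% × 20% × 48% × 34% = 1.1424%.
Via Windward: 26% × 55% = 14.3%.
Total: 1.1424% + 14.3% = 15.4424%.
Rounded: 15.44%.

15.44%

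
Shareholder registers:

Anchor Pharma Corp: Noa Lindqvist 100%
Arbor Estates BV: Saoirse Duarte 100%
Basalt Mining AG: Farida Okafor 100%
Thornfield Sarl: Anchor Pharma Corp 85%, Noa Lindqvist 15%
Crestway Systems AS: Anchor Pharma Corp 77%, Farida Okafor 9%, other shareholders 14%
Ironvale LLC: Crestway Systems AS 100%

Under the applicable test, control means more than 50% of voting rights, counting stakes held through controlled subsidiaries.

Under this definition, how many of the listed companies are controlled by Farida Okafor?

Farida holds 100% of Basalt, so Farida controls Basalt.
No other company's threshold is met.
Farida controls 1 company.

1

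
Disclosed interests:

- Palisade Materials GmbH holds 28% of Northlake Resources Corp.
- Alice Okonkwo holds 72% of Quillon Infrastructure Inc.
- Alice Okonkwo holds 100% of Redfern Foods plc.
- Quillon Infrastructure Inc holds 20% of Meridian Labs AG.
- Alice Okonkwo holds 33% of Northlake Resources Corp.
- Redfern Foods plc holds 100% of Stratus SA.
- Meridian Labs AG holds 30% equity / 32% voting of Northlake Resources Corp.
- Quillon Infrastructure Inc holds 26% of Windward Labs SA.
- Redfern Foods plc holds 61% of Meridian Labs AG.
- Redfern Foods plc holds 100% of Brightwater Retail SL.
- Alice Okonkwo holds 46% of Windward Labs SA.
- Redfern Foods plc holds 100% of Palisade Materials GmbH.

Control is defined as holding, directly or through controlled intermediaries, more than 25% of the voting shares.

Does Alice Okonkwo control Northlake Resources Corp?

Yes

Alice holds 100% of Redfern, so Alice controls Redfern.
Redfern holds 100% of Palisade, so Alice controls Palisade.
Alice holds 72% of Quillon, so Alice controls Quillon.
Redfern and Quillon together hold 61% + 20% = 81% of Meridian, so Alice controls Meridian.
Meridian and Alice and Palisade together hold 32% + 33% + 28% = 93% of Northlake, so Alice controls Northlake.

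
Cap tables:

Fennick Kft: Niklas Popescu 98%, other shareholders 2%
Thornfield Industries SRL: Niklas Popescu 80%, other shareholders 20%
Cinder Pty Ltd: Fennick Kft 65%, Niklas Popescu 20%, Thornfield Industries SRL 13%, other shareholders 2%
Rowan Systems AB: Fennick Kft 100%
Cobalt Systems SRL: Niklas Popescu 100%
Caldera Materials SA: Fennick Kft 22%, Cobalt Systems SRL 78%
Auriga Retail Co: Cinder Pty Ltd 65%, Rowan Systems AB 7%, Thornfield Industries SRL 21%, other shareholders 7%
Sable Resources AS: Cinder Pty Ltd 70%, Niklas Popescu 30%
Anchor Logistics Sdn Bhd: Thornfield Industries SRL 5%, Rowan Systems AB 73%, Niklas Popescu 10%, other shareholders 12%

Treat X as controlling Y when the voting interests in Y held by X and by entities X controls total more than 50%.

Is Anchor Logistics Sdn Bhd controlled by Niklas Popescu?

Niklas holds 80% of Thornfield, so Niklas controls Thornfield.
Niklas holds 98% of Fennick, so Niklas controls Fennick.
Fennick holds 100% of Rowan, so Niklas controls Rowan.
Thornfield and Rowan and Niklas together hold 5% + 73% + 10% = 88% of Anchor, so Niklas controls Anchor.

Yes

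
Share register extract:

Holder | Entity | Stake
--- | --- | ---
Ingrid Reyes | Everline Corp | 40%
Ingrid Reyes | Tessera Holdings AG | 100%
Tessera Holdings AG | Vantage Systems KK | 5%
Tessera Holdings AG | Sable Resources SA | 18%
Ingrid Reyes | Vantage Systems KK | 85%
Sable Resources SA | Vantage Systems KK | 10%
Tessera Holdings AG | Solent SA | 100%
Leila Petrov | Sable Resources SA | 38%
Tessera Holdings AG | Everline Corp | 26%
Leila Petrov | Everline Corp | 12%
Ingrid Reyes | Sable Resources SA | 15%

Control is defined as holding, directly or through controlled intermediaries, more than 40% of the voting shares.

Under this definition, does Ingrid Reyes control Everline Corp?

Ingrid holds 100% of Tessera, so Ingrid controls Tessera.
Tessera and Ingrid together hold 26% + 40% = 66% of Everline, so Ingrid controls Everline.

Yes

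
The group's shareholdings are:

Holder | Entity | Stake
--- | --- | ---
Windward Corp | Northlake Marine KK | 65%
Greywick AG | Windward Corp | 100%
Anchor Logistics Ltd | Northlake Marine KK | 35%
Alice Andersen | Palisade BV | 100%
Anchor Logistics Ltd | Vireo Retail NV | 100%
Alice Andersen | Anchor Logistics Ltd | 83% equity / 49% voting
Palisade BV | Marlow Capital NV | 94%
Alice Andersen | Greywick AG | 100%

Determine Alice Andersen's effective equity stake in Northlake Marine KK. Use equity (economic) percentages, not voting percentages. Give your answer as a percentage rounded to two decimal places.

Alice reaches Northlake along 2 paths.
Via Anchor: 83% × 35% = 29.05%.
Via Greywick → Windward: 100% × 100% × 65% = 65%.
Total: 29.05% + 65% = 94.05%.

94.05%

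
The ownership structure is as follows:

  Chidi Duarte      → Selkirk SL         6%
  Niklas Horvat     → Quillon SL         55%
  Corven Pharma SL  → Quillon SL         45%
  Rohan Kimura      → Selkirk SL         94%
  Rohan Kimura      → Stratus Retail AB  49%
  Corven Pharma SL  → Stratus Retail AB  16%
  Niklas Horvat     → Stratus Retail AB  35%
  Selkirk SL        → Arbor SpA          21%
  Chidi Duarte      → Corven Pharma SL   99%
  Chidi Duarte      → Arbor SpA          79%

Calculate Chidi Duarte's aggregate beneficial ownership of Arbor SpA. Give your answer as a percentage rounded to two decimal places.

80.26%

Chidi reaches Arbor along 2 paths.
Via Selkirk: 6% × 21% = 1.26%.
Direct stake: 79% = 79%.
Total: 1.26% + 79% = 80.26%.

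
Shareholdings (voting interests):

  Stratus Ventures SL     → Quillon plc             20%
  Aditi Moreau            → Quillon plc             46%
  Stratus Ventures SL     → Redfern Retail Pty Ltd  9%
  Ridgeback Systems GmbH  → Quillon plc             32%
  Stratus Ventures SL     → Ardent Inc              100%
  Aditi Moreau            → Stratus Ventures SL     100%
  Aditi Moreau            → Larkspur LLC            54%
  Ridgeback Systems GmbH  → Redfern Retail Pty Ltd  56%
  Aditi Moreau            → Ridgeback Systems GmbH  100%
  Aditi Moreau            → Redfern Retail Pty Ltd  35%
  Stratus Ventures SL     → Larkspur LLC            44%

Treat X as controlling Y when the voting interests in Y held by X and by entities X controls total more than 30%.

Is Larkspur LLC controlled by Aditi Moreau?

Aditi holds 100% of Stratus, so Aditi controls Stratus.
Aditi and Stratus together hold 54% + 44% = 98% of Larkspur, so Aditi controls Larkspur.

Yes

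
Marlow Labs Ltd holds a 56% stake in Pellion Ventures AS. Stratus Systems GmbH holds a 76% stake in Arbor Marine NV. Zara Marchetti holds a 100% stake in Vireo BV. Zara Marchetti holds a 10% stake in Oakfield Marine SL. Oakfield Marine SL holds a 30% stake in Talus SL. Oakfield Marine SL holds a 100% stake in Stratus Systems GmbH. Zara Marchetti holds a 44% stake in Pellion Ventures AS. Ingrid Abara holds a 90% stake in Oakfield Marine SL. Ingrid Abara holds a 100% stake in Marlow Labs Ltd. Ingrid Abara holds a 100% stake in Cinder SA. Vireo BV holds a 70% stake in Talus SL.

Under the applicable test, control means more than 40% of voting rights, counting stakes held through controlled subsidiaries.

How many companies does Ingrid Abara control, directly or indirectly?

Ingrid holds 90% of Oakfield, so Ingrid controls Oakfield.
Ingrid holds 100% of Marlow, so Ingrid controls Marlow.
Marlow holds 56% of Pellion, so Ingrid controls Pellion.
Oakfield holds 100% of Stratus, so Ingrid controls Stratus.
Ingrid holds 100% of Cinder, so Ingrid controls Cinder.
Stratus holds 76% of Arbor, so Ingrid controls Arbor.
No other company's threshold is met.
Ingrid controls 6 companies.

6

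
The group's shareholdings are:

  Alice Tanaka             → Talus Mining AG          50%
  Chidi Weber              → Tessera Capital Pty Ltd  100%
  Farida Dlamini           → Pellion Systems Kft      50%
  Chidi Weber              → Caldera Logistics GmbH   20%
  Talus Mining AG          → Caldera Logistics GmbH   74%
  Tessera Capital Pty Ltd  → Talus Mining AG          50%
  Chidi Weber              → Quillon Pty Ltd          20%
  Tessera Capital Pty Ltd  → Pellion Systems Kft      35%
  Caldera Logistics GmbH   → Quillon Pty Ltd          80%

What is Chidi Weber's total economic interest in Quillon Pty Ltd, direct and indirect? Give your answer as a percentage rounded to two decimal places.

65.60%

Chidi reaches Quillon along 3 paths.
Via Tessera → Talus → Caldera: 100% × 50% × 74% × 80% = 29.6%.
Via Caldera: 20% × 80% = 16%.
Direct stake: 20% = 20%.
Total: 29.6% + 16% + 20% = 65.6%.
Rounded: 65.60%.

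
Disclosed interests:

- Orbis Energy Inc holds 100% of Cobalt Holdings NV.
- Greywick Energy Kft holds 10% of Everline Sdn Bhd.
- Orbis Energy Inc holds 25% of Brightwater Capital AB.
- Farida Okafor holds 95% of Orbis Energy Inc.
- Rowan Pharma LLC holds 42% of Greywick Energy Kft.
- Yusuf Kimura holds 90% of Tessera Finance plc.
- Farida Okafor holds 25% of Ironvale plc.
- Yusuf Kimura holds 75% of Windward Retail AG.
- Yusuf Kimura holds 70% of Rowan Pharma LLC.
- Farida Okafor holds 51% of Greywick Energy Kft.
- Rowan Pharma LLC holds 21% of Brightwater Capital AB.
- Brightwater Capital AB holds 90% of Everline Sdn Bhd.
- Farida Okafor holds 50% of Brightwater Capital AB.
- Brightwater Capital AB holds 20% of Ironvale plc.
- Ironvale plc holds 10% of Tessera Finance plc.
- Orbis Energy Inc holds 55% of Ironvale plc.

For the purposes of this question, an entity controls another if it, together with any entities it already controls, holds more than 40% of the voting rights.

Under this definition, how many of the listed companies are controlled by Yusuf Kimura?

4

Yusuf holds 70% of Rowan, so Yusuf controls Rowan.
Rowan holds 42% of Greywick, so Yusuf controls Greywick.
Yusuf holds 75% of Windward, so Yusuf controls Windward.
Yusuf holds 90% of Tessera, so Yusuf controls Tessera.
No other company's threshold is met.
Yusuf controls 4 companies.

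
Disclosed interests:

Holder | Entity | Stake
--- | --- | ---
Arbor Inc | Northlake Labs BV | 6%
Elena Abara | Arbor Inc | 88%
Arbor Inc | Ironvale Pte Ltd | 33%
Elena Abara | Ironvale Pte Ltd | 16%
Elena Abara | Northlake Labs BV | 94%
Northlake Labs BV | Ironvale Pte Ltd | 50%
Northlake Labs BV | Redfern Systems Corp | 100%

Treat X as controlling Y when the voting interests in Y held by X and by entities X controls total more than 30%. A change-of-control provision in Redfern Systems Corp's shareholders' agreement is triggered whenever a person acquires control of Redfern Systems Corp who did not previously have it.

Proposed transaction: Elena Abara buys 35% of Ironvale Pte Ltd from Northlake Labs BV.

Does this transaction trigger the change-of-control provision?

The purchase adds only to Elena's holdings (Northlake's stake shrinks), so Elena is the only person who could newly come to control Redfern.
Elena holds 88% of Arbor, so Elena controls Arbor.
Arbor and Elena together hold 6% + 94% = 100% of Northlake, so Elena controls Northlake.
Northlake holds 100% of Redfern, so Elena controls Redfern.
So Elena already controls Redfern before the transaction.
After the purchase, Elena's direct stake in Ironvale rises to 16% + 35% = 51%, and Northlake's stake falls to 15%.
Elena controlled Redfern already, so this is not a new person acquiring control; every other person's position is unchanged or reduced.
No new person acquires control, so the clause is not triggered.

No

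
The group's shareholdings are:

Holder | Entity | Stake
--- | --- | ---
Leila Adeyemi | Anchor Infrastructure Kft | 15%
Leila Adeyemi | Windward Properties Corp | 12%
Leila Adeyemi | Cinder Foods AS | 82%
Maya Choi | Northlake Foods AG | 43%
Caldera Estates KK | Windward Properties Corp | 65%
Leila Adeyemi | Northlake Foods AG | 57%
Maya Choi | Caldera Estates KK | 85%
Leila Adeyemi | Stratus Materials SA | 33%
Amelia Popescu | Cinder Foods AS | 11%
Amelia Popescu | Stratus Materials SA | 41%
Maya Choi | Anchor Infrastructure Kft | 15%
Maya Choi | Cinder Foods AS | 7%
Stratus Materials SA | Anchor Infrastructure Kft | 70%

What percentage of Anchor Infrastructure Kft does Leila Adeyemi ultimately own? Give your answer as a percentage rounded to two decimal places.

Leila reaches Anchor along 2 paths.
Via Stratus: 33% × 70% = 23.1%.
Direct stake: 15% = 15%.
Total: 23.1% + 15% = 38.1%.
Rounded: 38.10%.

38.10%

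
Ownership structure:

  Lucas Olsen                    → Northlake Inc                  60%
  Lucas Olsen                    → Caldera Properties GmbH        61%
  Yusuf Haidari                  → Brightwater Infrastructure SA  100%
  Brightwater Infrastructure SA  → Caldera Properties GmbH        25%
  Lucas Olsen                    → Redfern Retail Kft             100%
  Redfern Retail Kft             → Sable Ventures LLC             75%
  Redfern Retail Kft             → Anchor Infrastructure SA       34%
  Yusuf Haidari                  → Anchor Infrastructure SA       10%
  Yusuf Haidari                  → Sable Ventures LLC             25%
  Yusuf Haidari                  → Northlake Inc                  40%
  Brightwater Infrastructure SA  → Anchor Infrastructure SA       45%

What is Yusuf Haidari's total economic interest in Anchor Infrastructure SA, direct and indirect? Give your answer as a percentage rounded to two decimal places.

Yusuf reaches Anchor along 2 paths.
Via Brightwater: 100% × 45% = 45%.
Direct stake: 10% = 10%.
Total: 45% + 10% = 55%.
Rounded: 55.00%.

55.00%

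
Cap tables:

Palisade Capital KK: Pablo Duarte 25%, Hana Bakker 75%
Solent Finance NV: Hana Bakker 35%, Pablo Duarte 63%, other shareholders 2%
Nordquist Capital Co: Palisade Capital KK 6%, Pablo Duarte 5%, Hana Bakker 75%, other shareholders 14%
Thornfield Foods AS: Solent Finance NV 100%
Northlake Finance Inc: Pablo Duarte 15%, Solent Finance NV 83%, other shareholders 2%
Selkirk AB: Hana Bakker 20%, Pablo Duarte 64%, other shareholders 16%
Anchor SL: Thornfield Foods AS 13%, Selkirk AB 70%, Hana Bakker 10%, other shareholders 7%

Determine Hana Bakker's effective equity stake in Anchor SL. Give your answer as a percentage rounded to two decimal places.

28.55%

Hana reaches Anchor along 3 paths.
Via Solent → Thornfield: 35% × 100% × 13% = 4.55%.
Via Selkirk: 20% × 70% = 14%.
Direct stake: 10% = 10%.
Total: 4.55% + 14% + 10% = 28.55%.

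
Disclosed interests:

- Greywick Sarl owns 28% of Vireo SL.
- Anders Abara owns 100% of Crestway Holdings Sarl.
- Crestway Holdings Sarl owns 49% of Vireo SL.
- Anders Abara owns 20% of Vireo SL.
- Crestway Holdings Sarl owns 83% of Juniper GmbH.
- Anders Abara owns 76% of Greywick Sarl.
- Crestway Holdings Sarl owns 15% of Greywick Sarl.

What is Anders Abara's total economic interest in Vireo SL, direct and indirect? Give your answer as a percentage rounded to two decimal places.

Anders reaches Vireo along 4 paths.
Direct stake: 20% = 20%.
Via Crestway: 100% × 49% = 49%.
Via Greywick: 76% × 28% = 21.28%.
Via Crestway → Greywick: 100% × 15% × 28% = 4.2%.
Total: 20% + 49% + 21.28% + 4.2% = 94.48%.

94.48%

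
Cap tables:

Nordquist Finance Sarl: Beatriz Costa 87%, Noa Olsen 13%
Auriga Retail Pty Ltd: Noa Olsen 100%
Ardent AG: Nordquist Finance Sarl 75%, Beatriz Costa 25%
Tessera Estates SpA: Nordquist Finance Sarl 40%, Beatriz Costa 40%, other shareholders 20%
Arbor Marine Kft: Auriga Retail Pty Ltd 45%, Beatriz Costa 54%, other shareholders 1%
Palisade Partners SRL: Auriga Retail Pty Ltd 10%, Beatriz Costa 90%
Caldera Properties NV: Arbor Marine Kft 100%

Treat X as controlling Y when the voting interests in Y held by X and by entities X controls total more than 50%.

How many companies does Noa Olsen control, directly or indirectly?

Noa holds 100% of Auriga, so Noa controls Auriga.
No other company's threshold is met.
Noa controls 1 company.

1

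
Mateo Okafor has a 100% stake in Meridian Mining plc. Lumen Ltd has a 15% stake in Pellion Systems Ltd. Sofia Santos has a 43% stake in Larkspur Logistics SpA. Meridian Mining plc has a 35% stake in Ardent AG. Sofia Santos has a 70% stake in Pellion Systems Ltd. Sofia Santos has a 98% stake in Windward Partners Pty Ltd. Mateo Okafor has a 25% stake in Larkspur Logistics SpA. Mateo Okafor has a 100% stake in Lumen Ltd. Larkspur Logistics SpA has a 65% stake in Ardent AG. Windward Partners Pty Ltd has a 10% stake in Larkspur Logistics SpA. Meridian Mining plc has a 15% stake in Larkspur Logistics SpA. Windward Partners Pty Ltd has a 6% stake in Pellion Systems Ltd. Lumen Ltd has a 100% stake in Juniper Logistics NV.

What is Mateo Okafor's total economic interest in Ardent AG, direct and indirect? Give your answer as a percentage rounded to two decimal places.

Mateo reaches Ardent along 3 paths.
Via Meridian: 100% × 35% = 35%.
Via Larkspur: 25% × 65% = 16.25%.
Via Meridian → Larkspur: 100% × 15% × 65% = 9.75%.
Total: 35% + 16.25% + 9.75% = 61%.
Rounded: 61.00%.

61.00%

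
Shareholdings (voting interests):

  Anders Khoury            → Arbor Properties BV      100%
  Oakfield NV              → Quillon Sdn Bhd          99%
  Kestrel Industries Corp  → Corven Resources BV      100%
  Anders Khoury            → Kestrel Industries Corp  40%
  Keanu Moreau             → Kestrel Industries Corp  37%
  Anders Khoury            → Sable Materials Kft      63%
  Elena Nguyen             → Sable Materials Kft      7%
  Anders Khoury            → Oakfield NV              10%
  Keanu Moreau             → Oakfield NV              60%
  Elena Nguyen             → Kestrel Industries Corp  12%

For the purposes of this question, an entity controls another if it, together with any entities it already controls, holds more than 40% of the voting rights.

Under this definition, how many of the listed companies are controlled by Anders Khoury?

Anders holds 63% of Sable, so Anders controls Sable.
Anders holds 100% of Arbor, so Anders controls Arbor.
No other company's threshold is met.
Anders controls 2 companies.

2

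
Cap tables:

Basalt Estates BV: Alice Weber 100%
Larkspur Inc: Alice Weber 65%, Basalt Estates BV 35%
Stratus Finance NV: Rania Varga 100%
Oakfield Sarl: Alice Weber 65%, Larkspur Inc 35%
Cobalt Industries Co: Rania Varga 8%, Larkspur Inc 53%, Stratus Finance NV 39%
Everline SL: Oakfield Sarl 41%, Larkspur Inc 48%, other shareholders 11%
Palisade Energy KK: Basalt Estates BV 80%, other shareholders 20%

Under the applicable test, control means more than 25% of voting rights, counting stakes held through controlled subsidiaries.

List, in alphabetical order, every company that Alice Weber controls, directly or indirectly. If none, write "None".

Basalt Estates BV, Cobalt Industries Co, Everline SL, Larkspur Inc, Oakfield Sarl, Palisade Energy KK

Alice holds 100% of Basalt, so Alice controls Basalt.
Alice and Basalt together hold 65% + 35% = 100% of Larkspur, so Alice controls Larkspur.
Alice and Larkspur together hold 65% + 35% = 100% of Oakfield, so Alice controls Oakfield.
Larkspur holds 53% of Cobalt, so Alice controls Cobalt.
Oakfield and Larkspur together hold 41% + 48% = 89% of Everline, so Alice controls Everline.
Basalt holds 80% of Palisade, so Alice controls Palisade.
No other company's threshold is met.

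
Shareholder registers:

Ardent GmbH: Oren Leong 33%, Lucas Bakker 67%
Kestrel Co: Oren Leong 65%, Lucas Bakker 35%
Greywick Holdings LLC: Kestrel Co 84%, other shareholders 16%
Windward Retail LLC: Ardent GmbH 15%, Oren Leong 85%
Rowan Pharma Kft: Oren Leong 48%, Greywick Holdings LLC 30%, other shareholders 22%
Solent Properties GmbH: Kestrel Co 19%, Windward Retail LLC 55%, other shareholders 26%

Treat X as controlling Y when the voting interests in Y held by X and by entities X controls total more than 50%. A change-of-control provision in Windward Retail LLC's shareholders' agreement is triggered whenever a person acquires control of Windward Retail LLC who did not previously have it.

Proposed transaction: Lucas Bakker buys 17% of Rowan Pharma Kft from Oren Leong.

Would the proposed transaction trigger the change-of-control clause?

The purchase adds only to Lucas's holdings (Oren's stake shrinks), so Lucas is the only person who could newly come to control Windward.
Lucas holds 67% of Ardent, so Lucas controls Ardent.
In Windward, Lucas's side holds only 15%, not > 50%.
So before the transaction, Lucas does not control Windward.
After the purchase, Lucas holds 17% of Rowan directly, and Oren's stake falls to 31%.
Lucas's side now holds 17% of Rowan, not > 50%, so Lucas still does not control Rowan.
After the transaction, Lucas's side holds 15% of Windward, not > 50%, so Lucas still does not control Windward.
No new person acquires control, so the clause is not triggered.

No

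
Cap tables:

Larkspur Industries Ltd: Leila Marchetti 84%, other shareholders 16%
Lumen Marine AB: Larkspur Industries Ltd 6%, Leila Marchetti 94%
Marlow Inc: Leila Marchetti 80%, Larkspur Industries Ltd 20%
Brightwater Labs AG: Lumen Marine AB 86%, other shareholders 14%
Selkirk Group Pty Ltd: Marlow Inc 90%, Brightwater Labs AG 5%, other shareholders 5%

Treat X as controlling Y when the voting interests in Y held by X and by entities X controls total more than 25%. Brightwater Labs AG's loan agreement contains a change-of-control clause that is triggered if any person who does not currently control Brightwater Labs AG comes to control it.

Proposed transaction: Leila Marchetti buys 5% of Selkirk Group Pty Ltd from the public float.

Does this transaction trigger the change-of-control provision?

The purchase changes only Leila's holdings, so Leila is the only person who could newly come to control Brightwater.
Leila holds 84% of Larkspur, so Leila controls Larkspur.
Larkspur and Leila together hold 6% + 94% = 100% of Lumen, so Leila controls Lumen.
Lumen holds 86% of Brightwater, so Leila controls Brightwater.
So Leila already controls Brightwater before the transaction.
After the purchase, Leila holds 5% of Selkirk directly.
Leila controlled Brightwater already, so this is not a new person acquiring control; every other person's position is unchanged or reduced.
No new person acquires control, so the clause is not triggered.

No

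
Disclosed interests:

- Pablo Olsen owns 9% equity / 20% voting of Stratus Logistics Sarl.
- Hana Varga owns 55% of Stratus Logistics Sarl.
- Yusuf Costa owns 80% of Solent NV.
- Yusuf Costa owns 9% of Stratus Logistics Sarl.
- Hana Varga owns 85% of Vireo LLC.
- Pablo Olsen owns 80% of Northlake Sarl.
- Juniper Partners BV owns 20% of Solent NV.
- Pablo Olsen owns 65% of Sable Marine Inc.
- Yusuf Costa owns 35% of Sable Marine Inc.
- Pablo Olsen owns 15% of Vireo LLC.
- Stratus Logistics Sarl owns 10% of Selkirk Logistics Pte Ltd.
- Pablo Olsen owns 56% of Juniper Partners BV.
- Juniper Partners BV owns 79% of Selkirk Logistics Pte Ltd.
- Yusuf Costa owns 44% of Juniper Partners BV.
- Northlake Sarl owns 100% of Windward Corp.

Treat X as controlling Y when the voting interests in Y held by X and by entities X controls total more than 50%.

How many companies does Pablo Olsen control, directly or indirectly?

5

Pablo holds 80% of Northlake, so Pablo controls Northlake.
Pablo holds 65% of Sable, so Pablo controls Sable.
Pablo holds 56% of Juniper, so Pablo controls Juniper.
Juniper holds 79% of Selkirk, so Pablo controls Selkirk.
Northlake holds 100% of Windward, so Pablo controls Windward.
No other company's threshold is met.
Pablo controls 5 companies.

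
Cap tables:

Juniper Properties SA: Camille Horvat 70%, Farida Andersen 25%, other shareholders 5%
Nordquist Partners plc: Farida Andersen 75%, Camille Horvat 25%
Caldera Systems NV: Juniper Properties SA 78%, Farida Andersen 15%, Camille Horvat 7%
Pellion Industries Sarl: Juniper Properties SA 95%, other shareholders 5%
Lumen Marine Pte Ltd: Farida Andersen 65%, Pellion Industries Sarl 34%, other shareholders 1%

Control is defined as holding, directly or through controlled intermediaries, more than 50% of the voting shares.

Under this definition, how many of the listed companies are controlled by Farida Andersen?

Farida holds 75% of Nordquist, so Farida controls Nordquist.
Farida holds 65% of Lumen, so Farida controls Lumen.
No other company's threshold is met.
Farida controls 2 companies.

2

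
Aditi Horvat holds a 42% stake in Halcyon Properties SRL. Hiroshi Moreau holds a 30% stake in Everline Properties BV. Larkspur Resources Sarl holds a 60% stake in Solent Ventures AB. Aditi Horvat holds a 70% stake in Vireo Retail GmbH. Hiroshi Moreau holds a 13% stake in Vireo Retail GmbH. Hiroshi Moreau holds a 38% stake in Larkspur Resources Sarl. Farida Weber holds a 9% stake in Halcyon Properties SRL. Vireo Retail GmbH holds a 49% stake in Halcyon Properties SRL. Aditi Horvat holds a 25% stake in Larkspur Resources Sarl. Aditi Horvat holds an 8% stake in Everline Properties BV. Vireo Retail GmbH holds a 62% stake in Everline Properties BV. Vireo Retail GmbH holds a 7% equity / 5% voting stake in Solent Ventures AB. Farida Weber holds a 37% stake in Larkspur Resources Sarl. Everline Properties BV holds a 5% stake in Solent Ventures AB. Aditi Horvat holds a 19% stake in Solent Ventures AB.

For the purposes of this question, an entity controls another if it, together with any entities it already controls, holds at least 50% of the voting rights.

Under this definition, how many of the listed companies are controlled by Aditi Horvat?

3

Aditi holds 70% of Vireo, so Aditi controls Vireo.
Vireo and Aditi together hold 62% + 8% = 70% of Everline, so Aditi controls Everline.
Aditi and Vireo together hold 42% + 49% = 91% of Halcyon, so Aditi controls Halcyon.
No other company's threshold is met.
Aditi controls 3 companies.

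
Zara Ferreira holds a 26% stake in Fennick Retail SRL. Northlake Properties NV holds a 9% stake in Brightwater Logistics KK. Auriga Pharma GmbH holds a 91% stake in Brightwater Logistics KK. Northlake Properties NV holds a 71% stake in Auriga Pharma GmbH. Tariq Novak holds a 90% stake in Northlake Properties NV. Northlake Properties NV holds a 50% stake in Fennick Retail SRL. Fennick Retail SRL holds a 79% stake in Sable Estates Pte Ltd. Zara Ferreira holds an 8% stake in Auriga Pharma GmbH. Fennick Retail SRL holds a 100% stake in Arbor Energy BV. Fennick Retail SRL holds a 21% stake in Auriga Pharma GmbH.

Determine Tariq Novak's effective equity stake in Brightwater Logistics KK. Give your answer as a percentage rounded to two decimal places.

Tariq reaches Brightwater along 3 paths.
Via Northlake → Fennick → Auriga: 90% × 50% × 21% × 91% = 8.5995%.
Via Northlake → Auriga: 90% × 71% × 91% = 58.149%.
Via Northlake: 90% × 9% = 8.1%.
Total: 8.5995% + 58.149% + 8.1% = 74.8485%.
Rounded: 74.85%.

74.85%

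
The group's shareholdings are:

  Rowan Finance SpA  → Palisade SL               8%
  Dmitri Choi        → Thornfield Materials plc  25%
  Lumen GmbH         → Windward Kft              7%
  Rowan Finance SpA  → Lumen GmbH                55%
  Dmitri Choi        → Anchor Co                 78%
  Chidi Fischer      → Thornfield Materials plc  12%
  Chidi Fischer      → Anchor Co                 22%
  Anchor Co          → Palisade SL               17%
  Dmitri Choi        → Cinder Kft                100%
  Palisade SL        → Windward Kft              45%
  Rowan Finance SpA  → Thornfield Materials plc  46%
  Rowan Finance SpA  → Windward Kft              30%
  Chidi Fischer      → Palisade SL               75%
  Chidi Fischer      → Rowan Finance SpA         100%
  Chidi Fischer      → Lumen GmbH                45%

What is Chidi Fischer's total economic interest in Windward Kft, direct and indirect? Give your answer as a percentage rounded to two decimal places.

76.03%

Chidi reaches Windward along 6 paths.
Via Rowan: 100% × 30% = 30%.
Via Rowan → Palisade: 100% × 8% × 45% = 3.6%.
Via Palisade: 75% × 45% = 33.75%.
Via Anchor → Palisade: 22% × 17% × 45% = 1.683%.
Via Lumen: 45% × 7% = 3.15%.
Via Rowan → Lumen: 100% × 55% × 7% = 3.85%.
Total: 30% + 3.6% + 33.75% + 1.683% + 3.15% + 3.85% = 76.033%.
Rounded: 76.03%.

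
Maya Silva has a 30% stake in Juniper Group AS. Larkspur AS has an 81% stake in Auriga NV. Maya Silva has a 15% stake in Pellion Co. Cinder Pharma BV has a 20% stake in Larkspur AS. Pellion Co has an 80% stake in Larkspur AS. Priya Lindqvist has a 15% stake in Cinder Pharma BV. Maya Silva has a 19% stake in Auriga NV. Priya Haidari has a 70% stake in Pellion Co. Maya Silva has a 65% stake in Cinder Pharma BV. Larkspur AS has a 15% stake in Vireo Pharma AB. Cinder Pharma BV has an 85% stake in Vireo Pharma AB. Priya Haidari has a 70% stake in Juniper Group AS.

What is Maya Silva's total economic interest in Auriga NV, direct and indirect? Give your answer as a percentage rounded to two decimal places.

39.25%

Maya reaches Auriga along 3 paths.
Direct stake: 19% = 19%.
Via Pellion → Larkspur: 15% × 80% × 81% = 9.72%.
Via Cinder → Larkspur: 65% × 20% × 81% = 10.53%.
Total: 19% + 9.72% + 10.53% = 39.25%.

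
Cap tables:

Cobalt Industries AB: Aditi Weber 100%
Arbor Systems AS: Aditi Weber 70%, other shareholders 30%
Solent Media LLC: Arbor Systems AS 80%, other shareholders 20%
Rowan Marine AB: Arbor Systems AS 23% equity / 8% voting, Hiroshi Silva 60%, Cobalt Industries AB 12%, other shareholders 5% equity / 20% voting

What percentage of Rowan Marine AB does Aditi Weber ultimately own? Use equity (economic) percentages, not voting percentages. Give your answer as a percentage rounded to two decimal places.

28.10%

Aditi reaches Rowan along 2 paths.
Via Arbor: 70% × 23% = 16.1%.
Via Cobalt: 100% × 12% = 12%.
Total: 16.1% + 12% = 28.1%.
Rounded: 28.10%.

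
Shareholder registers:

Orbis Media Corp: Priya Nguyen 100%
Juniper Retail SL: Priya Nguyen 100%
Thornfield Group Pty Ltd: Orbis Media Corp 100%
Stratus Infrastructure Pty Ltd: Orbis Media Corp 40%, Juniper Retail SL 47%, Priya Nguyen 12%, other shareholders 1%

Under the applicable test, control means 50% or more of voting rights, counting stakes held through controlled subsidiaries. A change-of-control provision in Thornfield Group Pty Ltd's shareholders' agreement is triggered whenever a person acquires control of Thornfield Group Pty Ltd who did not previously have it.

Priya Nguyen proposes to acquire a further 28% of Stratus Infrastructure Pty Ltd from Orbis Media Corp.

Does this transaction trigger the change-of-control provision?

The purchase adds only to Priya's holdings (Orbis's stake shrinks), so Priya is the only person who could newly come to control Thornfield.
Priya holds 100% of Orbis, so Priya controls Orbis.
Orbis holds 100% of Thornfield, so Priya controls Thornfield.
So Priya already controls Thornfield before the transaction.
After the purchase, Priya's direct stake in Stratus rises to 12% + 28% = 40%, and Orbis's stake falls to 12%.
Priya controlled Thornfield already, so this is not a new person acquiring control; every other person's position is unchanged or reduced.
No new person acquires control, so the clause is not triggered.

No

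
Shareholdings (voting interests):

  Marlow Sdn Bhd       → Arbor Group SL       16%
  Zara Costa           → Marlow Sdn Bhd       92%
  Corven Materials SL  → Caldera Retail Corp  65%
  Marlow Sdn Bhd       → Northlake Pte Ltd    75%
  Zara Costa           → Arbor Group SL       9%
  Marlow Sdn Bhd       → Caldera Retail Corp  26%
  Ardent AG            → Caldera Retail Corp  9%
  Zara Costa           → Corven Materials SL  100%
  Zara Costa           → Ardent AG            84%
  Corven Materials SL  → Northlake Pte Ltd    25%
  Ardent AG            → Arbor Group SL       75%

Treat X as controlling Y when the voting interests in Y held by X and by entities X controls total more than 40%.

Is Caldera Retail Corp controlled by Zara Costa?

Zara holds 84% of Ardent, so Zara controls Ardent.
Zara holds 92% of Marlow, so Zara controls Marlow.
Zara holds 100% of Corven, so Zara controls Corven.
Marlow and Corven and Ardent together hold 26% + 65% + 9% = 100% of Caldera, so Zara controls Caldera.

Yes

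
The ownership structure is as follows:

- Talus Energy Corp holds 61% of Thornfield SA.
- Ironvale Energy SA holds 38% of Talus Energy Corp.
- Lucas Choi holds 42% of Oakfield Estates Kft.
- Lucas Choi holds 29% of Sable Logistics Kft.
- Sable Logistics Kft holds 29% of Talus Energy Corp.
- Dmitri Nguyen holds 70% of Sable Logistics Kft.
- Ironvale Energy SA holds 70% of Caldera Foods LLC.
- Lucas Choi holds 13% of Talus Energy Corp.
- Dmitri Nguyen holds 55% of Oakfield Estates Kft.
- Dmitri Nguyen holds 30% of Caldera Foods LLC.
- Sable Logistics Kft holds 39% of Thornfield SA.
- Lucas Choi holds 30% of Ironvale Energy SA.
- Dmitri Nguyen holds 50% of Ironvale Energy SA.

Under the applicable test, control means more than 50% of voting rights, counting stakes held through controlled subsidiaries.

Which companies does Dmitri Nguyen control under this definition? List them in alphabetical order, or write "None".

Dmitri holds 70% of Sable, so Dmitri controls Sable.
Dmitri holds 55% of Oakfield, so Dmitri controls Oakfield.
No other company's threshold is met.

Oakfield Estates Kft, Sable Logistics Kft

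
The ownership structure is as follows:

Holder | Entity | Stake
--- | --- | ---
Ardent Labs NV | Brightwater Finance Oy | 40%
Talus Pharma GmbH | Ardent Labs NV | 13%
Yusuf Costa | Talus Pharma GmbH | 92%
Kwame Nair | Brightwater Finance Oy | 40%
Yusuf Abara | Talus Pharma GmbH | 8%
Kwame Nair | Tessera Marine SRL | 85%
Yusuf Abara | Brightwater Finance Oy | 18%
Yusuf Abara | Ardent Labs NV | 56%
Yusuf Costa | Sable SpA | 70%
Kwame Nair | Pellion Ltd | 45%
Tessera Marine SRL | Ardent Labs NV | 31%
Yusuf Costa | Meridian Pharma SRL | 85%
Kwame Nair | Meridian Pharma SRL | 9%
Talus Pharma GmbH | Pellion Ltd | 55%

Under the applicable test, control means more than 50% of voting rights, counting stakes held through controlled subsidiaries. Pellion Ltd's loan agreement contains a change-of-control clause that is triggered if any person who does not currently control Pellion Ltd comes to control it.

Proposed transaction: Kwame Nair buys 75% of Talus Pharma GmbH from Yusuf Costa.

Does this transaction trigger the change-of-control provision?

Yes

The purchase adds only to Kwame's holdings (Yusuf Costa's stake shrinks), so Kwame is the only person who could newly come to control Pellion.
Kwame holds 85% of Tessera, so Kwame controls Tessera.
In Pellion, Kwame's side holds only 45%, not > 50%.
So before the transaction, Kwame does not control Pellion.
After the purchase, Kwame holds 75% of Talus directly, and Yusuf Costa's stake falls to 17%.
Kwame holds 75% of Talus, so Kwame controls Talus.
Talus and Kwame together hold 55% + 45% = 100% of Pellion, so Kwame controls Pellion.
Kwame did not control Pellion before and does after, so the clause is triggered.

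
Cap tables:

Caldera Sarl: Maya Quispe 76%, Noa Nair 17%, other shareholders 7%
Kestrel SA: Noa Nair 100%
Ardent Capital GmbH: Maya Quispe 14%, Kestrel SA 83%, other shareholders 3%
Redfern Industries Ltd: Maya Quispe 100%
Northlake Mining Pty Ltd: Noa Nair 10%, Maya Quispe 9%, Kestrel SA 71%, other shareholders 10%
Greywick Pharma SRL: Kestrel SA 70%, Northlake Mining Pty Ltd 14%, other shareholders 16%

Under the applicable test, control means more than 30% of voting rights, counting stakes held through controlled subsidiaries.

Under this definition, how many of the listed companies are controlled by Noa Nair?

Noa holds 100% of Kestrel, so Noa controls Kestrel.
Kestrel holds 83% of Ardent, so Noa controls Ardent.
Noa and Kestrel together hold 10% + 71% = 81% of Northlake, so Noa controls Northlake.
Kestrel and Northlake together hold 70% + 14% = 84% of Greywick, so Noa controls Greywick.
No other company's threshold is met.
Noa controls 4 companies.

4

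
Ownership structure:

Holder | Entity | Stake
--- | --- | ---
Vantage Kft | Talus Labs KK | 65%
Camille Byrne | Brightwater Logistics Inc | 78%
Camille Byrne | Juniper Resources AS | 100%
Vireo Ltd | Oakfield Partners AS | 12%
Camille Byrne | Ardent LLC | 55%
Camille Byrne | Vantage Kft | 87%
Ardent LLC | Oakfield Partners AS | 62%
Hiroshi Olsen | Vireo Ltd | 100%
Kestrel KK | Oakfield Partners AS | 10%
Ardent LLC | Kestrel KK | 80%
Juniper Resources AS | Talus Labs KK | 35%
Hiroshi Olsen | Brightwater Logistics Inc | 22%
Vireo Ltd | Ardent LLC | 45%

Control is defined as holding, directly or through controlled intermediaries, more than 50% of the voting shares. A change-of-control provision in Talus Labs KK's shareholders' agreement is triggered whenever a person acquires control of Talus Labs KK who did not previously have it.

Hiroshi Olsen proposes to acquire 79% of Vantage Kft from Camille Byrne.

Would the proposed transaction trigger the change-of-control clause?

Yes

The purchase adds only to Hiroshi's holdings (Camille's stake shrinks), so Hiroshi is the only person who could newly come to control Talus.
Hiroshi holds 100% of Vireo, so Hiroshi controls Vireo.
Neither Hiroshi nor any entity Hiroshi controls holds any voting interest in Talus.
So before the transaction, Hiroshi does not control Talus.
After the purchase, Hiroshi holds 79% of Vantage directly, and Camille's stake falls to 8%.
Hiroshi holds 79% of Vantage, so Hiroshi controls Vantage.
Vantage holds 65% of Talus, so Hiroshi controls Talus.
Hiroshi did not control Talus before and does after, so the clause is triggered.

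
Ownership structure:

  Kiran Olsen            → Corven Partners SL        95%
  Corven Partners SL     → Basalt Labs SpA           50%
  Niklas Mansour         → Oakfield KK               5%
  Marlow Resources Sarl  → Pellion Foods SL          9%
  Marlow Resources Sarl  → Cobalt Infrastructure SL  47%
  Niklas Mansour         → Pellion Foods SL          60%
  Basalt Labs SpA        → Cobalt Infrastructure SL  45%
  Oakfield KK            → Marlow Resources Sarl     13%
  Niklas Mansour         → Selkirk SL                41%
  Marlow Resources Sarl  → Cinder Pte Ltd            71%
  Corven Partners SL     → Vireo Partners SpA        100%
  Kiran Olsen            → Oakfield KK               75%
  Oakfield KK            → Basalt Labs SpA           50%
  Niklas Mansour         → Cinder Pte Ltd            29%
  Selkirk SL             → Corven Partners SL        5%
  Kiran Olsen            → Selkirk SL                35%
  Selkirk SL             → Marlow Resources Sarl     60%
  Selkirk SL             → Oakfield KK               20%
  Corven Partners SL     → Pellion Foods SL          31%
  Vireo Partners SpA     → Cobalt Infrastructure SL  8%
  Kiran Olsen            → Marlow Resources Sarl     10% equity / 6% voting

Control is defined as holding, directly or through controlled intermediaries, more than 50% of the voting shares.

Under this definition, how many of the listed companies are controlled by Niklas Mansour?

1

Niklas holds 60% of Pellion, so Niklas controls Pellion.
No other company's threshold is met.
Niklas controls 1 company.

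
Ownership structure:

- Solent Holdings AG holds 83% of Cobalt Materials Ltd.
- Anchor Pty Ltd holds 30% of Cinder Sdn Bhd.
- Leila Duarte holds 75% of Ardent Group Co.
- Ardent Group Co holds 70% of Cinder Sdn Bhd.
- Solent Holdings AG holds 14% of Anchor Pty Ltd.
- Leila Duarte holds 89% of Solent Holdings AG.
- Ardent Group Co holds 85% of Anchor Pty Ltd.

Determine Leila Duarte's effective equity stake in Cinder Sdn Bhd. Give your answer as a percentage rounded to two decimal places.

Leila reaches Cinder along 3 paths.
Via Ardent: 75% × 70% = 52.5%.
Via Ardent → Anchor: 75% × 85% × 30% = 19.125%.
Via Solent → Anchor: 89% × 14% × 30% = 3.738%.
Total: 52.5% + 19.125% + 3.738% = 75.363%.
Rounded: 75.36%.

75.36%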